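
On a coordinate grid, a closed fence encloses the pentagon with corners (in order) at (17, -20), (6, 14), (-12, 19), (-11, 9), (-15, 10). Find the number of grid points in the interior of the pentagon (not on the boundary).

By the shoelace formula, twice the signed area is |(17·14 − 6·(-20)) + (6·19 − (-12)·14) + ((-12)·9 − (-11)·19) + ((-11)·10 − (-15)·9) + ((-15)·(-20) − 17·10)| = 896, so the area is 448.
Along each edge there are gcd(|Δx|,|Δy|)+1 lattice points, so counting each shared vertex once the boundary has gcd(11,34) + gcd(18,5) + gcd(1,10) + gcd(4,1) + gcd(32,30) = 1+1+1+1+2 = 6.
By Pick's theorem A = I + B/2 − 1, so I = 448 − 6/2 + 1 = 446.

446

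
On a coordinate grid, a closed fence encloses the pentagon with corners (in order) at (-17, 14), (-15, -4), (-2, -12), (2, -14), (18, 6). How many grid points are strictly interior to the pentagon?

The shoelace formula gives twice the area as |((-17)·(-4) − (-15)·14) + ((-15)·(-12) − (-2)·(-4)) + ((-2)·(-14) − 2·(-12)) + (2·6 − 18·(-14)) + (18·14 − (-17)·6)| = 1120, so the area is 560.
Along each edge there are gcd(|Δx|,|Δy|)+1 lattice points, so counting each shared vertex once the boundary has gcd(2,18) + gcd(13,8) + gcd(4,2) + gcd(16,20) + gcd(35,8) = 2+1+2+4+1 = 10.
By Pick's theorem A = I + B/2 − 1, so I = 560 − 10/2 + 1 = 556.

556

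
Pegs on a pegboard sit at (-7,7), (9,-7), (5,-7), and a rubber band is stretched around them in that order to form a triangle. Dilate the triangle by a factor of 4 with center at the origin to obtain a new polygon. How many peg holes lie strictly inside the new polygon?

433

The shoelace formula gives twice the area as |[(-7)·(-7) − 9·7] + [9·(-7) − 5·(-7)] + [5·7 − (-7)·(-7)]| = 56, so the area is 28.
The number of boundary lattice points is Σ gcd(|Δx|,|Δy|) = gcd(16,14) + gcd(4,0) + gcd(12,14) = 2+4+2 = 8.
Scaling by 4 multiplies the area by 4² = 16 (so the new area is 448) and multiplies the boundary lattice-point count by 4, giving 32.
By Pick's theorem, the interior count of the dilated polygon is 448 − 32/2 + 1 = 433.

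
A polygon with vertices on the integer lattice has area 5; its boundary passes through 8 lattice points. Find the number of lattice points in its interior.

From Pick's theorem, I = A − B/2 + 1 = 5 − 8/2 + 1 = 2.

2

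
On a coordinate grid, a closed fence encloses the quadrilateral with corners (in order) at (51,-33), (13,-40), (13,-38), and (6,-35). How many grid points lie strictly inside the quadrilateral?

By the shoelace formula, twice the signed area is |(51·(-40) − 13·(-33)) + (13·(-38) − 13·(-40)) + (13·(-35) − 6·(-38)) + (6·(-33) − 51·(-35))| = 225, so the area is 112.5.
Along each edge there are gcd(|Δx|,|Δy|)+1 lattice points, so counting each shared vertex once the boundary has gcd(38,7) + gcd(0,2) + gcd(7,3) + gcd(45,2) = 1+2+1+1 = 5.
By Pick's theorem A = I + B/2 − 1, so I = 112.5 − 5/2 + 1 = 111.

111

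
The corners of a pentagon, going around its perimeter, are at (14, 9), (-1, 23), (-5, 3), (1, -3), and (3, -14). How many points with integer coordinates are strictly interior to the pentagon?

331

By the shoelace formula, twice the signed area is |(14·23 − (-1)·9) + ((-1)·3 − (-5)·23) + ((-5)·(-3) − 1·3) + (1·(-14) − 3·(-3)) + (3·9 − 14·(-14))| = 673, so the area is 336.5.
Along each edge there are gcd(|Δx|,|Δy|)+1 lattice points, so counting each shared vertex once the boundary has gcd(15,14) + gcd(4,20) + gcd(6,6) + gcd(2,11) + gcd(11,23) = 1+4+6+1+1 = 13.
By Pick's theorem A = I + B/2 − 1, so I = 336.5 − 13/2 + 1 = 331.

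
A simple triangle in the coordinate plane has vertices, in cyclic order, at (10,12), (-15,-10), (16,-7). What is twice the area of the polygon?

The shoelace formula gives twice the area as |(10·(-10) − (-15)·12) + ((-15)·(-7) − 16·(-10)) + (16·12 − 10·(-7))| = 607, so the area is 303.5.

607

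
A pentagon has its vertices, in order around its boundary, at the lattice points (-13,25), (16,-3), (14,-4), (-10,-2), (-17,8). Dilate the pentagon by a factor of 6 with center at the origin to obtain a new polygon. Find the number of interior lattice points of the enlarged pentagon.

The shoelace formula gives twice the area as |((-13)·(-3) − 16·25) + (16·(-4) − 14·(-3)) + (14·(-2) − (-10)·(-4)) + ((-10)·8 − (-17)·(-2)) + ((-17)·25 − (-13)·8)| = 886, so the area is 443.
Along each edge there are gcd(|Δx|,|Δy|)+1 lattice points, so counting each shared vertex once the boundary has gcd(29,28) + gcd(2,1) + gcd(24,2) + gcd(7,10) + gcd(4,17) = 1+1+2+1+1 = 6.
Scaling by 6 multiplies the area by 6² = 36 (so the new area is 15948) and multiplies the boundary lattice-point count by 6, giving 36.
By Pick's theorem, the interior count of the dilated polygon is 15948 − 36/2 + 1 = 15931.

15931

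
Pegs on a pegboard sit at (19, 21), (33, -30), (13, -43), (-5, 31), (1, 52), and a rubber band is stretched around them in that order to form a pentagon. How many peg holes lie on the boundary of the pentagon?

Summing gcd(|Δx|,|Δy|) over the edges gives the boundary count: gcd(14,51) + gcd(20,13) + gcd(18,74) + gcd(6,21) + gcd(18,31) = 1+1+2+3+1 = 8.

8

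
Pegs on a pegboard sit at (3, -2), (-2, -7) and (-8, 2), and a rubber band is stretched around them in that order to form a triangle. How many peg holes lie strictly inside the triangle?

34

Using the shoelace formula, 2A = |[3·(-7) − (-2)·(-2)] + [(-2)·2 − (-8)·(-7)] + [(-8)·(-2) − 3·2]| = 75, so the area is 37.5.
Summing gcd(|Δx|,|Δy|) over the edges gives the boundary count: gcd(5,5) + gcd(6,9) + gcd(11,4) = 5+3+1 = 9.
Pick's theorem gives I = A − B/2 + 1 = 37.5 − 9/2 + 1 = 34.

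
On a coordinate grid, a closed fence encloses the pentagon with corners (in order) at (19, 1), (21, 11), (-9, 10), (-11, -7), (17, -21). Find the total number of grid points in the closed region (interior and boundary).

The shoelace formula gives twice the area as |[19·11 − 21·1] + [21·10 − (-9)·11] + [(-9)·(-7) − (-11)·10] + [(-11)·(-21) − 17·(-7)] + [17·1 − 19·(-21)]| = 1436, so the area is 718.
Summing gcd(|Δx|,|Δy|) over the edges gives the boundary count: gcd(2,10) + gcd(30,1) + gcd(2,17) + gcd(28,14) + gcd(2,22) = 2+1+1+14+2 = 20.
Pick's theorem gives I = A − B/2 + 1 = 718 − 20/2 + 1 = 709, so the closed region contains I + B = 709 + 20 = 729 lattice points.

729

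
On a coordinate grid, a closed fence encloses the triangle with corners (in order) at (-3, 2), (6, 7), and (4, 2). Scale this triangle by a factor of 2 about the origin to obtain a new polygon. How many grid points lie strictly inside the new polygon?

By the shoelace formula, twice the signed area is |((-3)·7 − 6·2) + (6·2 − 4·7) + (4·2 − (-3)·2)| = 35, so the area is 35/2.
The number of boundary lattice points is Σ gcd(|Δx|,|Δy|) = gcd(9,5) + gcd(2,5) + gcd(7,0) = 1+1+7 = 9.
Scaling by 2 multiplies the area by 2² = 4 (so the new area is 70) and multiplies the boundary lattice-point count by 2, giving 18.
By Pick's theorem, the interior count of the dilated polygon is 70 − 18/2 + 1 = 62.

62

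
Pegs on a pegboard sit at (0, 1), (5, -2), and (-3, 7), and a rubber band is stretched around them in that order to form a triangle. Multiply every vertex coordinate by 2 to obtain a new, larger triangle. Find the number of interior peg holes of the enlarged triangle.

Using the shoelace formula, 2A = |[0·(-2) − 5·1] + [5·7 − (-3)·(-2)] + [(-3)·1 − 0·7]| = 21, so the area is 21/2.
Along each edge there are gcd(|Δx|,|Δy|)+1 lattice points, so counting each shared vertex once the boundary has gcd(5,3) + gcd(8,9) + gcd(3,6) = 1+1+3 = 5.
Scaling by 2 multiplies the area by 2² = 4 (so the new area is 42) and multiplies the boundary lattice-point count by 2, giving 10.
By Pick's theorem, the interior count of the dilated polygon is 42 − 10/2 + 1 = 38.

38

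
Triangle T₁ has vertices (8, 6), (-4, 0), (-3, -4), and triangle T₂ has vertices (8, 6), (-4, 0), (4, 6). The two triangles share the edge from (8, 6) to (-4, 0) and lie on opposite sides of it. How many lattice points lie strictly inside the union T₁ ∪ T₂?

36

The union is the simple quadrilateral with vertices (8, 6), (-3, -4), (-4, 0), (4, 6) in order.
By the shoelace formula, twice the signed area is |(8·(-4) − (-3)·6) + ((-3)·0 − (-4)·(-4)) + ((-4)·6 − 4·0) + (4·6 − 8·6)| = 78, so the area is 39.
Along each edge there are gcd(|Δx|,|Δy|)+1 lattice points, so counting each shared vertex once the boundary has gcd(11,10) + gcd(1,4) + gcd(8,6) + gcd(4,0) = 1+1+2+4 = 8.
By Pick's theorem I = A − B/2 + 1 = 39 − 8/2 + 1 = 36.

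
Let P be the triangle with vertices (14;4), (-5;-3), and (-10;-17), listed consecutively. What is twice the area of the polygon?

231

The shoelace formula gives twice the area as |(14·(-3) − (-5)·4) + ((-5)·(-17) − (-10)·(-3)) + ((-10)·4 − 14·(-17))| = 231, so the area is 231/2.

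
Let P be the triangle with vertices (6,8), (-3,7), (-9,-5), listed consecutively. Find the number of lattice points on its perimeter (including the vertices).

8

Along each edge there are gcd(|Δx|,|Δy|)+1 lattice points, so counting each shared vertex once the boundary has gcd(9,1) + gcd(6,12) + gcd(15,13) = 1+6+1 = 8.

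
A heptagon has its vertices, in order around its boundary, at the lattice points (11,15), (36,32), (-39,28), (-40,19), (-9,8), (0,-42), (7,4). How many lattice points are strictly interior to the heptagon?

1513

By the shoelace formula, twice the signed area is |(11·32 − 36·15) + (36·28 − (-39)·32) + ((-39)·19 − (-40)·28) + ((-40)·8 − (-9)·19) + ((-9)·(-42) − 0·8) + (0·4 − 7·(-42)) + (7·15 − 11·4)| = 3031, so the area is 1515.5.
The number of boundary lattice points is Σ gcd(|Δx|,|Δy|) = gcd(25,17) + gcd(75,4) + gcd(1,9) + gcd(31,11) + gcd(9,50) + gcd(7,46) + gcd(4,11) = 1+1+1+1+1+1+1 = 7.
By Pick's theorem A = I + B/2 − 1, so I = 1515.5 − 7/2 + 1 = 1513.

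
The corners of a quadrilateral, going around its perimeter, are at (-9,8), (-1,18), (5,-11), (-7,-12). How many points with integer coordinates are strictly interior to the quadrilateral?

265

By the shoelace formula, twice the signed area is |[(-9)·18 − (-1)·8] + [(-1)·(-11) − 5·18] + [5·(-12) − (-7)·(-11)] + [(-7)·8 − (-9)·(-12)]| = 534, so the area is 267.
The number of boundary lattice points is Σ gcd(|Δx|,|Δy|) = gcd(8,10) + gcd(6,29) + gcd(12,1) + gcd(2,20) = 2+1+1+2 = 6.
By Pick's theorem A = I + B/2 − 1, so I = 267 − 6/2 + 1 = 265.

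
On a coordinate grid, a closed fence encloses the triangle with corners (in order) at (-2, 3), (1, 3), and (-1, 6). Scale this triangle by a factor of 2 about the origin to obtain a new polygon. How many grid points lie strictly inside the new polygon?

By the shoelace formula, twice the signed area is |((-2)·3 − 1·3) + (1·6 − (-1)·3) + ((-1)·3 − (-2)·6)| = 9, so the area is 9/2.
The number of boundary lattice points is Σ gcd(|Δx|,|Δy|) = gcd(3,0) + gcd(2,3) + gcd(1,3) = 3+1+1 = 5.
Scaling by 2 multiplies the area by 2² = 4 (so the new area is 18) and multiplies the boundary lattice-point count by 2, giving 10.
By Pick's theorem, the interior count of the dilated polygon is 18 − 10/2 + 1 = 14.

14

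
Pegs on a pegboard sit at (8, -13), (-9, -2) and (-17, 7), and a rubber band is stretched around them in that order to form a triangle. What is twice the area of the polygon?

65

By the shoelace formula, twice the signed area is |(8·(-2) − (-9)·(-13)) + ((-9)·7 − (-17)·(-2)) + ((-17)·(-13) − 8·7)| = 65, so the area is 32.5.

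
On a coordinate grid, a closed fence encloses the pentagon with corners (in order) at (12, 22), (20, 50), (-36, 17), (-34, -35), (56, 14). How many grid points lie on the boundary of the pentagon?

Along each edge there are gcd(|Δx|,|Δy|)+1 lattice points, so counting each shared vertex once the boundary has gcd(8,28) + gcd(56,33) + gcd(2,52) + gcd(90,49) + gcd(44,8) = 4+1+2+1+4 = 12.

12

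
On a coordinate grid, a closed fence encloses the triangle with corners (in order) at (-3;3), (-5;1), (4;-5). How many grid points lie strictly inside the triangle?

Using the shoelace formula, 2A = |[(-3)·1 − (-5)·3] + [(-5)·(-5) − 4·1] + [4·3 − (-3)·(-5)]| = 30, so the area is 15.
The number of boundary lattice points is Σ gcd(|Δx|,|Δy|) = gcd(2,2) + gcd(9,6) + gcd(7,8) = 2+3+1 = 6.
By Pick's theorem A = I + B/2 − 1, so I = 15 − 6/2 + 1 = 13.

13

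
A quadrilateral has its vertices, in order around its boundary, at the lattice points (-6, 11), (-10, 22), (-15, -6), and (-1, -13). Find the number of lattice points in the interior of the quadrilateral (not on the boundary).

Using the shoelace formula, 2A = |[(-6)·22 − (-10)·11] + [(-10)·(-6) − (-15)·22] + [(-15)·(-13) − (-1)·(-6)] + [(-1)·11 − (-6)·(-13)]| = 468, so the area is 234.
Along each edge there are gcd(|Δx|,|Δy|)+1 lattice points, so counting each shared vertex once the boundary has gcd(4,11) + gcd(5,28) + gcd(14,7) + gcd(5,24) = 1+1+7+1 = 10.
By Pick's theorem A = I + B/2 − 1, so I = 234 − 10/2 + 1 = 230.

230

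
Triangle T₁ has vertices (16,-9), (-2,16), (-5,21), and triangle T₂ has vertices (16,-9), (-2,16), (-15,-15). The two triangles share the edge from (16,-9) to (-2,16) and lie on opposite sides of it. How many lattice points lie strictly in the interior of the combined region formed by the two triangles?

The union is the simple quadrilateral with vertices (16,-9), (-5,21), (-2,16), (-15,-15) in order.
By the shoelace formula, twice the signed area is |(16·21 − (-5)·(-9)) + ((-5)·16 − (-2)·21) + ((-2)·(-15) − (-15)·16) + ((-15)·(-9) − 16·(-15))| = 898, so the area is 449.
Along each edge there are gcd(|Δx|,|Δy|)+1 lattice points, so counting each shared vertex once the boundary has gcd(21,30) + gcd(3,5) + gcd(13,31) + gcd(31,6) = 3+1+1+1 = 6.
By Pick's theorem I = A − B/2 + 1 = 449 − 6/2 + 1 = 447.

447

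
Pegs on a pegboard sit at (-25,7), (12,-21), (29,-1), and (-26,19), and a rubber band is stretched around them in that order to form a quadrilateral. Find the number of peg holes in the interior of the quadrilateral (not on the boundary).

925

By the shoelace formula, twice the signed area is |((-25)·(-21) − 12·7) + (12·(-1) − 29·(-21)) + (29·19 − (-26)·(-1)) + ((-26)·7 − (-25)·19)| = 1856, so the area is 928.
The number of boundary lattice points is Σ gcd(|Δx|,|Δy|) = gcd(37,28) + gcd(17,20) + gcd(55,20) + gcd(1,12) = 1+1+5+1 = 8.
By Pick's theorem A = I + B/2 − 1, so I = 928 − 8/2 + 1 = 925.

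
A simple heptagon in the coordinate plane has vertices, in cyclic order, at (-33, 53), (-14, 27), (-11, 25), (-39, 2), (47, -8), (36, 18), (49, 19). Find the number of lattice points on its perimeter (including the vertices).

9

The number of boundary lattice points is Σ gcd(|Δx|,|Δy|) = gcd(19,26) + gcd(3,2) + gcd(28,23) + gcd(86,10) + gcd(11,26) + gcd(13,1) + gcd(82,34) = 1+1+1+2+1+1+2 = 9.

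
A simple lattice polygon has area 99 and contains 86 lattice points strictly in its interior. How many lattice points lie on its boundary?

28

Pick's theorem gives A = I + B/2 − 1, so B = 2(A − I + 1) = 2(99 − 86 + 1) = 28.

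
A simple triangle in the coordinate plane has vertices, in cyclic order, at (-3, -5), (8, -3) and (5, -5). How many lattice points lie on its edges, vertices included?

Along each edge there are gcd(|Δx|,|Δy|)+1 lattice points, so counting each shared vertex once the boundary has gcd(11,2) + gcd(3,2) + gcd(8,0) = 1+1+8 = 10.

10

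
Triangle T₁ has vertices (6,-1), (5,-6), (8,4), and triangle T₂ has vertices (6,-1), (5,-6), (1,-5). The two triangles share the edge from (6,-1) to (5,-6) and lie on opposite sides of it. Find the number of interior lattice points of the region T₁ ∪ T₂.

The union is the simple quadrilateral with vertices (6,-1), (8,4), (5,-6), (1,-5) in order.
Using the shoelace formula, 2A = |[6·4 − 8·(-1)] + [8·(-6) − 5·4] + [5·(-5) − 1·(-6)] + [1·(-1) − 6·(-5)]| = 26, so the area is 13.
Along each edge there are gcd(|Δx|,|Δy|)+1 lattice points, so counting each shared vertex once the boundary has gcd(2,5) + gcd(3,10) + gcd(4,1) + gcd(5,4) = 1+1+1+1 = 4.
By Pick's theorem I = A − B/2 + 1 = 13 − 4/2 + 1 = 12.

12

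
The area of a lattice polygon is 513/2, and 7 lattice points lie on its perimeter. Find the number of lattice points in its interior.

254

Pick's theorem A = I + B/2 − 1 rearranges to I = A − B/2 + 1 = 513/2 − 7/2 + 1 = 254.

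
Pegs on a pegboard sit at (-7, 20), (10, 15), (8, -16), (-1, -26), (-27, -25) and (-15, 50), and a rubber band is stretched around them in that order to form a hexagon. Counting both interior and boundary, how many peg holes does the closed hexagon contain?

1586

The shoelace formula gives twice the area as |((-7)·15 − 10·20) + (10·(-16) − 8·15) + (8·(-26) − (-1)·(-16)) + ((-1)·(-25) − (-27)·(-26)) + ((-27)·50 − (-15)·(-25)) + ((-15)·20 − (-7)·50)| = 3161, so the area is 3161/2.
Along each edge there are gcd(|Δx|,|Δy|)+1 lattice points, so counting each shared vertex once the boundary has gcd(17,5) + gcd(2,31) + gcd(9,10) + gcd(26,1) + gcd(12,75) + gcd(8,30) = 1+1+1+1+3+2 = 9.
Pick's theorem gives I = A − B/2 + 1 = 3161/2 − 9/2 + 1 = 1577, so the closed region contains I + B = 1577 + 9 = 1586 lattice points.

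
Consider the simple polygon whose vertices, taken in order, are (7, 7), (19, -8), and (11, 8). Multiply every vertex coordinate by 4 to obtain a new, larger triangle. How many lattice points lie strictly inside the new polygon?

553

The shoelace formula gives twice the area as |[7·(-8) − 19·7] + [19·8 − 11·(-8)] + [11·7 − 7·8]| = 72, so the area is 36.
Along each edge there are gcd(|Δx|,|Δy|)+1 lattice points, so counting each shared vertex once the boundary has gcd(12,15) + gcd(8,16) + gcd(4,1) = 3+8+1 = 12.
Scaling by 4 multiplies the area by 4² = 16 (so the new area is 576) and multiplies the boundary lattice-point count by 4, giving 48.
By Pick's theorem, the interior count of the dilated polygon is 576 − 48/2 + 1 = 553.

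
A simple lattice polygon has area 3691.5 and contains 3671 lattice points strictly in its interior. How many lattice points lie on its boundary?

43

Pick's theorem gives A = I + B/2 − 1, so B = 2(A − I + 1) = 2(3691.5 − 3671 + 1) = 43.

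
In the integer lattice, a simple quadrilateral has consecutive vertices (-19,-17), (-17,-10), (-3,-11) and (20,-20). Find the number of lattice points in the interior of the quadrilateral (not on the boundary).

Using the shoelace formula, 2A = |[(-19)·(-10) − (-17)·(-17)] + [(-17)·(-11) − (-3)·(-10)] + [(-3)·(-20) − 20·(-11)] + [20·(-17) − (-19)·(-20)]| = 382, so the area is 191.
The number of boundary lattice points is Σ gcd(|Δx|,|Δy|) = gcd(2,7) + gcd(14,1) + gcd(23,9) + gcd(39,3) = 1+1+1+3 = 6.
By Pick's theorem A = I + B/2 − 1, so I = 191 − 6/2 + 1 = 189.

189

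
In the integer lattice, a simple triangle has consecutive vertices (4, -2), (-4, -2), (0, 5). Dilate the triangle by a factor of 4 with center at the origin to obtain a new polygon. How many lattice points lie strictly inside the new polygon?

429

The shoelace formula gives twice the area as |(4·(-2) − (-4)·(-2)) + ((-4)·5 − 0·(-2)) + (0·(-2) − 4·5)| = 56, so the area is 28.
Summing gcd(|Δx|,|Δy|) over the edges gives the boundary count: gcd(8,0) + gcd(4,7) + gcd(4,7) = 8+1+1 = 10.
Scaling by 4 multiplies the area by 4² = 16 (so the new area is 448) and multiplies the boundary lattice-point count by 4, giving 40.
By Pick's theorem, the interior count of the dilated polygon is 448 − 40/2 + 1 = 429.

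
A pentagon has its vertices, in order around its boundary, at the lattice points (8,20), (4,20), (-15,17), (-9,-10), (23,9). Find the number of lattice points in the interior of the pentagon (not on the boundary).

By the shoelace formula, twice the signed area is |(8·20 − 4·20) + (4·17 − (-15)·20) + ((-15)·(-10) − (-9)·17) + ((-9)·9 − 23·(-10)) + (23·20 − 8·9)| = 1288, so the area is 644.
Summing gcd(|Δx|,|Δy|) over the edges gives the boundary count: gcd(4,0) + gcd(19,3) + gcd(6,27) + gcd(32,19) + gcd(15,11) = 4+1+3+1+1 = 10.
By Pick's theorem A = I + B/2 − 1, so I = 644 − 10/2 + 1 = 640.

640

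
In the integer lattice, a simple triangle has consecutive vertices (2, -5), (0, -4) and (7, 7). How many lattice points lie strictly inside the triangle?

14

The shoelace formula gives twice the area as |(2·(-4) − 0·(-5)) + (0·7 − 7·(-4)) + (7·(-5) − 2·7)| = 29, so the area is 14.5.
The number of boundary lattice points is Σ gcd(|Δx|,|Δy|) = gcd(2,1) + gcd(7,11) + gcd(5,12) = 1+1+1 = 3.
By Pick's theorem A = I + B/2 − 1, so I = 14.5 − 3/2 + 1 = 14.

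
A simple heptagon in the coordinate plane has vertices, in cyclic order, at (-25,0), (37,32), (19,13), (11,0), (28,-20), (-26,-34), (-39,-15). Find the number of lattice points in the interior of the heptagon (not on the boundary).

Using the shoelace formula, 2A = |((-25)·32 − 37·0) + (37·13 − 19·32) + (19·0 − 11·13) + (11·(-20) − 28·0) + (28·(-34) − (-26)·(-20)) + ((-26)·(-15) − (-39)·(-34)) + ((-39)·0 − (-25)·(-15))| = 4073, so the area is 2036.5.
Summing gcd(|Δx|,|Δy|) over the edges gives the boundary count: gcd(62,32) + gcd(18,19) + gcd(8,13) + gcd(17,20) + gcd(54,14) + gcd(13,19) + gcd(14,15) = 2+1+1+1+2+1+1 = 9.
Pick's theorem gives I = A − B/2 + 1 = 2036.5 − 9/2 + 1 = 2033.

2033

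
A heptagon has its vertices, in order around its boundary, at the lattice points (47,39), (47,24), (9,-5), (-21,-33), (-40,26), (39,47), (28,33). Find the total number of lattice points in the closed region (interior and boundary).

3415

Using the shoelace formula, 2A = |[47·24 − 47·39] + [47·(-5) − 9·24] + [9·(-33) − (-21)·(-5)] + [(-21)·26 − (-40)·(-33)] + [(-40)·47 − 39·26] + [39·33 − 28·47] + [28·39 − 47·33]| = 6806, so the area is 3403.
Along each edge there are gcd(|Δx|,|Δy|)+1 lattice points, so counting each shared vertex once the boundary has gcd(0,15) + gcd(38,29) + gcd(30,28) + gcd(19,59) + gcd(79,21) + gcd(11,14) + gcd(19,6) = 15+1+2+1+1+1+1 = 22.
Pick's theorem gives I = A − B/2 + 1 = 3403 − 22/2 + 1 = 3393, so the closed region contains I + B = 3393 + 22 = 3415 lattice points.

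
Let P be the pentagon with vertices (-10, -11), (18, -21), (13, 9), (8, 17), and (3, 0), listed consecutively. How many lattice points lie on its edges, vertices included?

10

The number of boundary lattice points is Σ gcd(|Δx|,|Δy|) = gcd(28,10) + gcd(5,30) + gcd(5,8) + gcd(5,17) + gcd(13,11) = 2+5+1+1+1 = 10.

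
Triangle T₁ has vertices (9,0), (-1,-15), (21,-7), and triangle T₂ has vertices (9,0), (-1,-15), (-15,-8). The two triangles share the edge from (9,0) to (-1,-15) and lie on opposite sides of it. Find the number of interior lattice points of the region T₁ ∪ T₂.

The union is the simple quadrilateral with vertices (9,0), (21,-7), (-1,-15), (-15,-8) in order.
The shoelace formula gives twice the area as |[9·(-7) − 21·0] + [21·(-15) − (-1)·(-7)] + [(-1)·(-8) − (-15)·(-15)] + [(-15)·0 − 9·(-8)]| = 530, so the area is 265.
The number of boundary lattice points is Σ gcd(|Δx|,|Δy|) = gcd(12,7) + gcd(22,8) + gcd(14,7) + gcd(24,8) = 1+2+7+8 = 18.
By Pick's theorem I = A − B/2 + 1 = 265 − 18/2 + 1 = 257.

257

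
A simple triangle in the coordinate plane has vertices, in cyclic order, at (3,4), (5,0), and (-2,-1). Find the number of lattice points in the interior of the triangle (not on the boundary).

By the shoelace formula, twice the signed area is |[3·0 − 5·4] + [5·(-1) − (-2)·0] + [(-2)·4 − 3·(-1)]| = 30, so the area is 15.
The number of boundary lattice points is Σ gcd(|Δx|,|Δy|) = gcd(2,4) + gcd(7,1) + gcd(5,5) = 2+1+5 = 8.
By Pick's theorem A = I + B/2 − 1, so I = 15 − 8/2 + 1 = 12.

12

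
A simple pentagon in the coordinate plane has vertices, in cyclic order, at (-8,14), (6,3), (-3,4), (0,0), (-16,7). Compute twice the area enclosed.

The shoelace formula gives twice the area as |((-8)·3 − 6·14) + (6·4 − (-3)·3) + ((-3)·0 − 0·4) + (0·7 − (-16)·0) + ((-16)·14 − (-8)·7)| = 243, so the area is 243/2.

243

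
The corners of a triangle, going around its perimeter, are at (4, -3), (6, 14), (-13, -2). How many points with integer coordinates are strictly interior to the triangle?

145

Using the shoelace formula, 2A = |[4·14 − 6·(-3)] + [6·(-2) − (-13)·14] + [(-13)·(-3) − 4·(-2)]| = 291, so the area is 145.5.
The number of boundary lattice points is Σ gcd(|Δx|,|Δy|) = gcd(2,17) + gcd(19,16) + gcd(17,1) = 1+1+1 = 3.
Pick's theorem gives I = A − B/2 + 1 = 145.5 − 3/2 + 1 = 145.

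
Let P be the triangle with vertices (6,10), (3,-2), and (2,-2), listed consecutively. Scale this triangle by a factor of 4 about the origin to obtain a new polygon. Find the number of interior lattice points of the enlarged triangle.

The shoelace formula gives twice the area as |(6·(-2) − 3·10) + (3·(-2) − 2·(-2)) + (2·10 − 6·(-2))| = 12, so the area is 6.
The number of boundary lattice points is Σ gcd(|Δx|,|Δy|) = gcd(3,12) + gcd(1,0) + gcd(4,12) = 3+1+4 = 8.
Scaling by 4 multiplies the area by 4² = 16 (so the new area is 96) and multiplies the boundary lattice-point count by 4, giving 32.
By Pick's theorem, the interior count of the dilated polygon is 96 − 32/2 + 1 = 81.

81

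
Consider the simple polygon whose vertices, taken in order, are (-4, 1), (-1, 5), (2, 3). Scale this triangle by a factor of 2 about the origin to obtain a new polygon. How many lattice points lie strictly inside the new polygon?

Using the shoelace formula, 2A = |((-4)·5 − (-1)·1) + ((-1)·3 − 2·5) + (2·1 − (-4)·3)| = 18, so the area is 9.
Summing gcd(|Δx|,|Δy|) over the edges gives the boundary count: gcd(3,4) + gcd(3,2) + gcd(6,2) = 1+1+2 = 4.
Scaling by 2 multiplies the area by 2² = 4 (so the new area is 36) and multiplies the boundary lattice-point count by 2, giving 8.
By Pick's theorem, the interior count of the dilated polygon is 36 − 8/2 + 1 = 33.

33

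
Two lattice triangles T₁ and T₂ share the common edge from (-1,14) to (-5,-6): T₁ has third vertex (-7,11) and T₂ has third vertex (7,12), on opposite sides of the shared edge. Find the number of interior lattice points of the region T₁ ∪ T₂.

133

The union is the simple quadrilateral with vertices (-1,14), (-7,11), (-5,-6), (7,12) in order.
Using the shoelace formula, 2A = |[(-1)·11 − (-7)·14] + [(-7)·(-6) − (-5)·11] + [(-5)·12 − 7·(-6)] + [7·14 − (-1)·12]| = 276, so the area is 138.
The number of boundary lattice points is Σ gcd(|Δx|,|Δy|) = gcd(6,3) + gcd(2,17) + gcd(12,18) + gcd(8,2) = 3+1+6+2 = 12.
By Pick's theorem I = A − B/2 + 1 = 138 − 12/2 + 1 = 133.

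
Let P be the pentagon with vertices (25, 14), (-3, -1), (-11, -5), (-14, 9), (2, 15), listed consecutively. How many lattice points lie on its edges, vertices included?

9

Summing gcd(|Δx|,|Δy|) over the edges gives the boundary count: gcd(28,15) + gcd(8,4) + gcd(3,14) + gcd(16,6) + gcd(23,1) = 1+4+1+2+1 = 9.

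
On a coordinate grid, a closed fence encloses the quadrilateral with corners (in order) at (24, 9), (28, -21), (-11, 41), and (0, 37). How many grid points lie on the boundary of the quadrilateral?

8

Summing gcd(|Δx|,|Δy|) over the edges gives the boundary count: gcd(4,30) + gcd(39,62) + gcd(11,4) + gcd(24,28) = 2+1+1+4 = 8.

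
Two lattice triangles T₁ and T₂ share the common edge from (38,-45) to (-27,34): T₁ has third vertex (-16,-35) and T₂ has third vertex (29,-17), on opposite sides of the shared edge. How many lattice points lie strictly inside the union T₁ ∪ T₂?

2361

The union is the simple quadrilateral with vertices (38,-45), (-16,-35), (-27,34), (29,-17) in order.
Using the shoelace formula, 2A = |[38·(-35) − (-16)·(-45)] + [(-16)·34 − (-27)·(-35)] + [(-27)·(-17) − 29·34] + [29·(-45) − 38·(-17)]| = 4725, so the area is 2362.5.
Summing gcd(|Δx|,|Δy|) over the edges gives the boundary count: gcd(54,10) + gcd(11,69) + gcd(56,51) + gcd(9,28) = 2+1+1+1 = 5.
By Pick's theorem I = A − B/2 + 1 = 2362.5 − 5/2 + 1 = 2361.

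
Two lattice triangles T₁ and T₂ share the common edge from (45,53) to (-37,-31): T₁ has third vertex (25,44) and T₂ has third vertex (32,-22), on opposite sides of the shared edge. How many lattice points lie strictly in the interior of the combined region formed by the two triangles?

2998

The union is the simple quadrilateral with vertices (45,53), (25,44), (-37,-31), (32,-22) in order.
By the shoelace formula, twice the signed area is |[45·44 − 25·53] + [25·(-31) − (-37)·44] + [(-37)·(-22) − 32·(-31)] + [32·53 − 45·(-22)]| = 6000, so the area is 3000.
Summing gcd(|Δx|,|Δy|) over the edges gives the boundary count: gcd(20,9) + gcd(62,75) + gcd(69,9) + gcd(13,75) = 1+1+3+1 = 6.
By Pick's theorem I = A − B/2 + 1 = 3000 − 6/2 + 1 = 2998.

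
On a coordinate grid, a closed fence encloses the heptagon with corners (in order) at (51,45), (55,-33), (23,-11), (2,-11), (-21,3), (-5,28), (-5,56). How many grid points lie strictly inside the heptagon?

By the shoelace formula, twice the signed area is |(51·(-33) − 55·45) + (55·(-11) − 23·(-33)) + (23·(-11) − 2·(-11)) + (2·3 − (-21)·(-11)) + ((-21)·28 − (-5)·3) + ((-5)·56 − (-5)·28) + ((-5)·45 − 51·56)| = 8254, so the area is 4127.
The number of boundary lattice points is Σ gcd(|Δx|,|Δy|) = gcd(4,78) + gcd(32,22) + gcd(21,0) + gcd(23,14) + gcd(16,25) + gcd(0,28) + gcd(56,11) = 2+2+21+1+1+28+1 = 56.
By Pick's theorem A = I + B/2 − 1, so I = 4127 − 56/2 + 1 = 4100.

4100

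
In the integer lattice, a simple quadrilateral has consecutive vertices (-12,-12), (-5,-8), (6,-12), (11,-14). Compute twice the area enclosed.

108

Using the shoelace formula, 2A = |((-12)·(-8) − (-5)·(-12)) + ((-5)·(-12) − 6·(-8)) + (6·(-14) − 11·(-12)) + (11·(-12) − (-12)·(-14))| = 108, so the area is 54.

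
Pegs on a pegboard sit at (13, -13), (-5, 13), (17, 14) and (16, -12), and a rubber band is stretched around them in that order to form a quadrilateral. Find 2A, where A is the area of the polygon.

By the shoelace formula, twice the signed area is |[13·13 − (-5)·(-13)] + [(-5)·14 − 17·13] + [17·(-12) − 16·14] + [16·(-13) − 13·(-12)]| = 667, so the area is 333.5.

667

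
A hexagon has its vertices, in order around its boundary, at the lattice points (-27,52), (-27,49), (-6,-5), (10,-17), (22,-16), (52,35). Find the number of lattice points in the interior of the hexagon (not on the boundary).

3057

Using the shoelace formula, 2A = |((-27)·49 − (-27)·52) + ((-27)·(-5) − (-6)·49) + ((-6)·(-17) − 10·(-5)) + (10·(-16) − 22·(-17)) + (22·35 − 52·(-16)) + (52·52 − (-27)·35)| = 6127, so the area is 6127/2.
Summing gcd(|Δx|,|Δy|) over the edges gives the boundary count: gcd(0,3) + gcd(21,54) + gcd(16,12) + gcd(12,1) + gcd(30,51) + gcd(79,17) = 3+3+4+1+3+1 = 15.
By Pick's theorem A = I + B/2 − 1, so I = 6127/2 − 15/2 + 1 = 3057.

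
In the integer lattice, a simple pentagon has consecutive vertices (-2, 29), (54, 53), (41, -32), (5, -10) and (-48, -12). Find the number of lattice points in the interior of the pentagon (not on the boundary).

Using the shoelace formula, 2A = |[(-2)·53 − 54·29] + [54·(-32) − 41·53] + [41·(-10) − 5·(-32)] + [5·(-12) − (-48)·(-10)] + [(-48)·29 − (-2)·(-12)]| = 7779, so the area is 3889.5.
The number of boundary lattice points is Σ gcd(|Δx|,|Δy|) = gcd(56,24) + gcd(13,85) + gcd(36,22) + gcd(53,2) + gcd(46,41) = 8+1+2+1+1 = 13.
By Pick's theorem A = I + B/2 − 1, so I = 3889.5 − 13/2 + 1 = 3884.

3884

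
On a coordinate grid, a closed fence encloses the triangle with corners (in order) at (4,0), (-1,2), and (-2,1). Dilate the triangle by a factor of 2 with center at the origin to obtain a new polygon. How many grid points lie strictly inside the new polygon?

Using the shoelace formula, 2A = |[4·2 − (-1)·0] + [(-1)·1 − (-2)·2] + [(-2)·0 − 4·1]| = 7, so the area is 7/2.
Along each edge there are gcd(|Δx|,|Δy|)+1 lattice points, so counting each shared vertex once the boundary has gcd(5,2) + gcd(1,1) + gcd(6,1) = 1+1+1 = 3.
Scaling by 2 multiplies the area by 2² = 4 (so the new area is 14) and multiplies the boundary lattice-point count by 2, giving 6.
By Pick's theorem, the interior count of the dilated polygon is 14 − 6/2 + 1 = 12.

12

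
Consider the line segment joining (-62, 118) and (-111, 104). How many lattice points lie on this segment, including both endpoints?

8

The number of lattice points on a segment between lattice points is gcd(|Δx|,|Δy|) + 1 = gcd(49,14) + 1 = 7 + 1 = 8.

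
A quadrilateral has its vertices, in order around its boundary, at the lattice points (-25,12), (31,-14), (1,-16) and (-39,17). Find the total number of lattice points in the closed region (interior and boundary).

581

The shoelace formula gives twice the area as |[(-25)·(-14) − 31·12] + [31·(-16) − 1·(-14)] + [1·17 − (-39)·(-16)] + [(-39)·12 − (-25)·17]| = 1154, so the area is 577.
Along each edge there are gcd(|Δx|,|Δy|)+1 lattice points, so counting each shared vertex once the boundary has gcd(56,26) + gcd(30,2) + gcd(40,33) + gcd(14,5) = 2+2+1+1 = 6.
Pick's theorem gives I = A − B/2 + 1 = 577 − 6/2 + 1 = 575, so the closed region contains I + B = 575 + 6 = 581 lattice points.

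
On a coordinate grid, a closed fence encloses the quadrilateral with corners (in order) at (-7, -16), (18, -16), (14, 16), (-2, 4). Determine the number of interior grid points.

512

The shoelace formula gives twice the area as |[(-7)·(-16) − 18·(-16)] + [18·16 − 14·(-16)] + [14·4 − (-2)·16] + [(-2)·(-16) − (-7)·4]| = 1060, so the area is 530.
Summing gcd(|Δx|,|Δy|) over the edges gives the boundary count: gcd(25,0) + gcd(4,32) + gcd(16,12) + gcd(5,20) = 25+4+4+5 = 38.
Pick's theorem gives I = A − B/2 + 1 = 530 − 38/2 + 1 = 512.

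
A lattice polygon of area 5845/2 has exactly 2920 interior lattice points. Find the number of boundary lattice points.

7

Pick's theorem gives A = I + B/2 − 1, so B = 2(A − I + 1) = 2(5845/2 − 2920 + 1) = 7.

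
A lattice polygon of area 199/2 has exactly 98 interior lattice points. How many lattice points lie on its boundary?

Pick's theorem gives A = I + B/2 − 1, so B = 2(A − I + 1) = 2(199/2 − 98 + 1) = 5.

5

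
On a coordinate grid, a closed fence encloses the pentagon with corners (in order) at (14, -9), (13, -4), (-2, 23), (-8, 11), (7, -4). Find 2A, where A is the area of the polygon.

462

The shoelace formula gives twice the area as |[14·(-4) − 13·(-9)] + [13·23 − (-2)·(-4)] + [(-2)·11 − (-8)·23] + [(-8)·(-4) − 7·11] + [7·(-9) − 14·(-4)]| = 462, so the area is 231.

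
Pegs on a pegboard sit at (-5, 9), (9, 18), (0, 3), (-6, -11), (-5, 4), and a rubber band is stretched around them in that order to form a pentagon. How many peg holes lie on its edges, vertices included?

Summing gcd(|Δx|,|Δy|) over the edges gives the boundary count: gcd(14,9) + gcd(9,15) + gcd(6,14) + gcd(1,15) + gcd(0,5) = 1+3+2+1+5 = 12.

12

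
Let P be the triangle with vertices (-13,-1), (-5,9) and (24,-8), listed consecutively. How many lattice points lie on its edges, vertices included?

The number of boundary lattice points is Σ gcd(|Δx|,|Δy|) = gcd(8,10) + gcd(29,17) + gcd(37,7) = 2+1+1 = 4.

4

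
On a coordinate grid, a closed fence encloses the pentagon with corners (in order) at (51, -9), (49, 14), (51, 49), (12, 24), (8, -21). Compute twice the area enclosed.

4033

Using the shoelace formula, 2A = |(51·14 − 49·(-9)) + (49·49 − 51·14) + (51·24 − 12·49) + (12·(-21) − 8·24) + (8·(-9) − 51·(-21))| = 4033, so the area is 2016.5.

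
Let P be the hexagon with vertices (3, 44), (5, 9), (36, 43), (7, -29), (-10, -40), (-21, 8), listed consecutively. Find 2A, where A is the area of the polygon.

4085

By the shoelace formula, twice the signed area is |[3·9 − 5·44] + [5·43 − 36·9] + [36·(-29) − 7·43] + [7·(-40) − (-10)·(-29)] + [(-10)·8 − (-21)·(-40)] + [(-21)·44 − 3·8]| = 4085, so the area is 2042.5.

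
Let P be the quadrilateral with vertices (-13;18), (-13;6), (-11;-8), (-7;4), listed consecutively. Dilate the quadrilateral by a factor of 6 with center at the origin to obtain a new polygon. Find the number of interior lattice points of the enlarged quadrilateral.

2677

The shoelace formula gives twice the area as |[(-13)·6 − (-13)·18] + [(-13)·(-8) − (-11)·6] + [(-11)·4 − (-7)·(-8)] + [(-7)·18 − (-13)·4]| = 152, so the area is 76.
Along each edge there are gcd(|Δx|,|Δy|)+1 lattice points, so counting each shared vertex once the boundary has gcd(0,12) + gcd(2,14) + gcd(4,12) + gcd(6,14) = 12+2+4+2 = 20.
Scaling by 6 multiplies the area by 6² = 36 (so the new area is 2736) and multiplies the boundary lattice-point count by 6, giving 120.
By Pick's theorem, the interior count of the dilated polygon is 2736 − 120/2 + 1 = 2677.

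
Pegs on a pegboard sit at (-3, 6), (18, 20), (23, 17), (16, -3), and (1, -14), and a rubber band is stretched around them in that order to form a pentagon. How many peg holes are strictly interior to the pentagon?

454

Using the shoelace formula, 2A = |((-3)·20 − 18·6) + (18·17 − 23·20) + (23·(-3) − 16·17) + (16·(-14) − 1·(-3)) + (1·6 − (-3)·(-14))| = 920, so the area is 460.
The number of boundary lattice points is Σ gcd(|Δx|,|Δy|) = gcd(21,14) + gcd(5,3) + gcd(7,20) + gcd(15,11) + gcd(4,20) = 7+1+1+1+4 = 14.
Pick's theorem gives I = A − B/2 + 1 = 460 − 14/2 + 1 = 454.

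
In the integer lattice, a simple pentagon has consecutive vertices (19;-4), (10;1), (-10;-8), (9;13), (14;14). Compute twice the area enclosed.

Using the shoelace formula, 2A = |[19·1 − 10·(-4)] + [10·(-8) − (-10)·1] + [(-10)·13 − 9·(-8)] + [9·14 − 14·13] + [14·(-4) − 19·14]| = 447, so the area is 223.5.

447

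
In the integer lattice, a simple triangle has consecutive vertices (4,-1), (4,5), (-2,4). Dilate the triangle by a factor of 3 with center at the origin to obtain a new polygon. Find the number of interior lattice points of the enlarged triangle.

Using the shoelace formula, 2A = |(4·5 − 4·(-1)) + (4·4 − (-2)·5) + ((-2)·(-1) − 4·4)| = 36, so the area is 18.
Along each edge there are gcd(|Δx|,|Δy|)+1 lattice points, so counting each shared vertex once the boundary has gcd(0,6) + gcd(6,1) + gcd(6,5) = 6+1+1 = 8.
Scaling by 3 multiplies the area by 3² = 9 (so the new area is 162) and multiplies the boundary lattice-point count by 3, giving 24.
By Pick's theorem, the interior count of the dilated polygon is 162 − 24/2 + 1 = 151.

151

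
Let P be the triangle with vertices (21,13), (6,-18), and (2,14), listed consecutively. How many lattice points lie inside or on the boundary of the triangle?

Using the shoelace formula, 2A = |(21·(-18) − 6·13) + (6·14 − 2·(-18)) + (2·13 − 21·14)| = 604, so the area is 302.
Summing gcd(|Δx|,|Δy|) over the edges gives the boundary count: gcd(15,31) + gcd(4,32) + gcd(19,1) = 1+4+1 = 6.
Pick's theorem gives I = A − B/2 + 1 = 302 − 6/2 + 1 = 300, so the closed region contains I + B = 300 + 6 = 306 lattice points.

306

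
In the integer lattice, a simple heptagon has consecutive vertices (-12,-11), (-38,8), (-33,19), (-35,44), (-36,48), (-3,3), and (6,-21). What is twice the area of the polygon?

2092

By the shoelace formula, twice the signed area is |[(-12)·8 − (-38)·(-11)] + [(-38)·19 − (-33)·8] + [(-33)·44 − (-35)·19] + [(-35)·48 − (-36)·44] + [(-36)·3 − (-3)·48] + [(-3)·(-21) − 6·3] + [6·(-11) − (-12)·(-21)]| = 2092, so the area is 1046.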